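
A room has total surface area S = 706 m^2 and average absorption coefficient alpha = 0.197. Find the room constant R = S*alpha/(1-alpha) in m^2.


R = 706 * 0.197 / (1 - 0.197) = 173.2 m^2


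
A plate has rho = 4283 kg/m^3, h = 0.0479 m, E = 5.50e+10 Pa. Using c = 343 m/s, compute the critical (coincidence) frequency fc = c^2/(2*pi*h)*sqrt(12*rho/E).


12*rho/E = 12*4283/5.50e+10 = 9.34473e-07
sqrt(12*rho/E) = sqrt(9.34473e-07) = 0.000966681
c^2/(2*pi*h) = 343^2/(2*pi*0.0479) = 390906
fc = 390906 * 0.000966681 = 377.88 Hz


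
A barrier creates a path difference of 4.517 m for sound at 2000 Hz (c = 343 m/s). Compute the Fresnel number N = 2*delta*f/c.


N = 2*delta*f/c = 2*delta/lambda, where lambda = c/f
lambda = 343 / 2000 = 0.1715 m
N = 2 * 4.517 / 0.1715 = 52.676


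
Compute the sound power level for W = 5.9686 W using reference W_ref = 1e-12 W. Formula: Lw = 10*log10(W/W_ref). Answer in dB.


W / W_ref = 5.9686 / 1e-12 = 5.9686e+12
Lw = 10 * log10(5.9686e+12) = 127.76 dB


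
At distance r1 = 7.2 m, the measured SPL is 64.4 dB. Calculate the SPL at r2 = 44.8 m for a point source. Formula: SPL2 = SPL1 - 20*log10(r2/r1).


r2/r1 = 44.8/7.2 = 6.22222
Correction = 20*log10(6.22222) = 15.8789 dB
SPL2 = 64.4 - 15.8789 = 48.521 dB


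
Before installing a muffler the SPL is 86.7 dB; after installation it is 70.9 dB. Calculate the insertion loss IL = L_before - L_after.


Insertion loss = SPL without muffler - SPL with muffler
IL = 86.7 - 70.9 = 15.8 dB


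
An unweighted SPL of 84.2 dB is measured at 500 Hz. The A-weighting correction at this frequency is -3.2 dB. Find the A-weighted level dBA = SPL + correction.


A-weighting table: 500 Hz -> -3.2 dB correction
SPL_A = SPL + correction = 84.2 + (-3.2) = 81 dBA


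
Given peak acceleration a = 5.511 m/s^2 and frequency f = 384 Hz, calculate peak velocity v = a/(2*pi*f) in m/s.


omega = 2*pi*f = 2*pi*384 = 2412.74 rad/s
v = a / omega = 5.511 / 2412.74 = 0.0022841 m/s


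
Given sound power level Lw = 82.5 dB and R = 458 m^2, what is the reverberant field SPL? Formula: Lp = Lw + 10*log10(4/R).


4/R = 4/458 = 0.00873362
Lp = 82.5 + 10*log10(0.00873362) = 61.912 dB


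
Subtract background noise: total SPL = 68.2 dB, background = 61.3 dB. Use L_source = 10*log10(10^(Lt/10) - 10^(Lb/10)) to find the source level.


10^(68.2/10) = 6.60693e+06
10^(61.3/10) = 1.34896e+06
Difference = 6.60693e+06 - 1.34896e+06 = 5.25797e+06
L_source = 10*log10(5.25797e+06) = 67.208 dB


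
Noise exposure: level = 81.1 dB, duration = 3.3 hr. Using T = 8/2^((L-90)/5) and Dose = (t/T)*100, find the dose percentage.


T_allowed = 8 / 2^((81.1 - 90)/5) = 27.4741 hr
Dose = 3.3 / 27.4741 * 100 = 12.011 %


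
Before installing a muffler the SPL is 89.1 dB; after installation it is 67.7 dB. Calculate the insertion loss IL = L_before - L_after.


Insertion loss = SPL without muffler - SPL with muffler
IL = 89.1 - 67.7 = 21.4 dB


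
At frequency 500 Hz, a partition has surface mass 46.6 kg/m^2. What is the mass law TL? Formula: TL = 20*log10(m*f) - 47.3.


m * f = 46.6 * 500 = 23300
20*log10(23300) = 87.3471 dB
TL = 87.3471 - 47.3 = 40.047 dB


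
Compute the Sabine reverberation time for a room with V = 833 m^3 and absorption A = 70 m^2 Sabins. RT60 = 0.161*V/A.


RT60 = 0.161 * 833 / 70 = 1.9159 s


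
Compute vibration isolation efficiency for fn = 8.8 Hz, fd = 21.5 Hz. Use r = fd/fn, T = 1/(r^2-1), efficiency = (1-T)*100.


r = 21.5 / 8.8 = 2.44318
r^2 - 1 = 2.44318^2 - 1 = 4.96913
T = 1/4.96913 = 0.201242
Efficiency = (1 - 0.201242)*100 = 79.876 %


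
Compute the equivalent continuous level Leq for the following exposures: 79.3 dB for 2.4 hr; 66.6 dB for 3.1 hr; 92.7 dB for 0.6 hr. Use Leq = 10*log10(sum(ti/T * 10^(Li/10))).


T_total = 2.4 + 3.1 + 0.6 = 6.1 hr
(2.4/6.1) * 10^(79.3/10) = 3.34874e+07
(3.1/6.1) * 10^(66.6/10) = 2.32291e+06
(0.6/6.1) * 10^(92.7/10) = 1.83156e+08
Sum = 3.34874e+07 + 2.32291e+06 + 1.83156e+08 = 2.18966e+08
Leq = 10*log10(2.18966e+08) = 83.404 dB


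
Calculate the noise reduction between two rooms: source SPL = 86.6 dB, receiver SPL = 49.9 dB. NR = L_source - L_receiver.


NR = L_source - L_receiver (difference between source and receiving room levels)
NR = 86.6 - 49.9 = 36.7 dB


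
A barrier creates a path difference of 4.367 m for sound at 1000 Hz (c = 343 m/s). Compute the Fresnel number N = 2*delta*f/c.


N = 2*delta*f/c = 2*delta/lambda, where lambda = c/f
lambda = 343 / 1000 = 0.343 m
N = 2 * 4.367 / 0.343 = 25.464


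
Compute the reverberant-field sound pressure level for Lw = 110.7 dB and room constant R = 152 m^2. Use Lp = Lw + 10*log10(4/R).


4/R = 4/152 = 0.0263158
Lp = 110.7 + 10*log10(0.0263158) = 94.902 dB


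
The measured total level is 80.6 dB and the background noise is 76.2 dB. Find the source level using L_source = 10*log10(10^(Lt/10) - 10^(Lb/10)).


10^(80.6/10) = 1.14815e+08
10^(76.2/10) = 4.16869e+07
Difference = 1.14815e+08 - 4.16869e+07 = 7.31281e+07
L_source = 10*log10(7.31281e+07) = 78.641 dB


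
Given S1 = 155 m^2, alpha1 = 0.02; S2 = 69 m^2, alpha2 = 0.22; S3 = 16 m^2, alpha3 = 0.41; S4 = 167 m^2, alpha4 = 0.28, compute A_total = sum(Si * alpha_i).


155 * 0.02 = 3.1
69 * 0.22 = 15.18
16 * 0.41 = 6.56
167 * 0.28 = 46.76
A_total = 3.1 + 15.18 + 6.56 + 46.76 = 71.6 m^2


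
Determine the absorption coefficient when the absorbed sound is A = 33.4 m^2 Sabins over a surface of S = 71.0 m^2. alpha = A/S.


Absorption coefficient = absorbed power / incident power
alpha = A / S = 33.4 / 71.0 = 0.47042


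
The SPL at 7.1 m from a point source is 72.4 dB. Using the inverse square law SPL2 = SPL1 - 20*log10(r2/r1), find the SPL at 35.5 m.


r2/r1 = 35.5/7.1 = 5
Correction = 20*log10(5) = 13.9794 dB
SPL2 = 72.4 - 13.9794 = 58.421 dB


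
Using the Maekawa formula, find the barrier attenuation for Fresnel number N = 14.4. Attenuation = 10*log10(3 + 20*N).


3 + 20*N = 3 + 20*14.4 = 291
Att = 10*log10(291) = 24.639 dB


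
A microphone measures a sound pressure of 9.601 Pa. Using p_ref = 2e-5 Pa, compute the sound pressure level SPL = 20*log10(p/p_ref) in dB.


p / p_ref = 9.601 / 2e-5 = 480050
SPL = 20 * log10(480050) = 113.63 dB


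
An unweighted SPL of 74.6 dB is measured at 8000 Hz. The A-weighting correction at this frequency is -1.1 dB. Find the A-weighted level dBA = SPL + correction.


A-weighting table: 8000 Hz -> -1.1 dB correction
SPL_A = SPL + correction = 74.6 + (-1.1) = 73.5 dBA


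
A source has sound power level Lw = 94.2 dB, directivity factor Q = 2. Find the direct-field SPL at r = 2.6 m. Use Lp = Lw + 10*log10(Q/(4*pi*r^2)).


4*pi*r^2 = 4*pi*2.6^2 = 84.9487 m^2
Q / (4*pi*r^2) = 2 / 84.9487 = 0.0235436
Lp = 94.2 + 10*log10(0.0235436) = 77.919 dB


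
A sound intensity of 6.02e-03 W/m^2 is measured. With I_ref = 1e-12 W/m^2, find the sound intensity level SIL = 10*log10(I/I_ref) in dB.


I / I_ref = 6.02e-03 / 1e-12 = 6.02e+09
SIL = 10 * log10(6.02e+09) = 97.796 dB


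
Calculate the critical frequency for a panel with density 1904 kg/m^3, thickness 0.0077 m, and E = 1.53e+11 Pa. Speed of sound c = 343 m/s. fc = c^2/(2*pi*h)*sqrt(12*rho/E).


12*rho/E = 12*1904/1.53e+11 = 1.49333e-07
sqrt(12*rho/E) = sqrt(1.49333e-07) = 0.000386436
c^2/(2*pi*h) = 343^2/(2*pi*0.0077) = 2.43174e+06
fc = 2.43174e+06 * 0.000386436 = 939.71 Hz


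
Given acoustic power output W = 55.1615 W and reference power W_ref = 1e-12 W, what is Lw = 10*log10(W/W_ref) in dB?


W / W_ref = 55.1615 / 1e-12 = 5.51615e+13
Lw = 10 * log10(5.51615e+13) = 137.42 dB


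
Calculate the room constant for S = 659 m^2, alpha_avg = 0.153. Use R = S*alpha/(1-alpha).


R = 659 * 0.153 / (1 - 0.153) = 119.04 m^2


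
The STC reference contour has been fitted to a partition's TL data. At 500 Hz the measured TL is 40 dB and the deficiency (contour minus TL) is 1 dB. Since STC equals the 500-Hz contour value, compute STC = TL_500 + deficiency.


By ASTM E413, STC = value of the fitted reference contour at 500 Hz.
Contour value at 500 Hz = TL_500 + deficiency = 40 + 1 = 41
STC = 41


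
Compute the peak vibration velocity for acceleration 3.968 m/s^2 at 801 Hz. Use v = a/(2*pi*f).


omega = 2*pi*f = 2*pi*801 = 5032.83 rad/s
v = a / omega = 3.968 / 5032.83 = 0.00078842 m/s


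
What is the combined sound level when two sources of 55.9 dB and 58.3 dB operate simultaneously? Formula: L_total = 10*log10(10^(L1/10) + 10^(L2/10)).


10^(55.9/10) = 389045
10^(58.3/10) = 676083
Sum = 389045 + 676083 = 1.06513e+06
L_total = 10*log10(1.06513e+06) = 60.274 dB


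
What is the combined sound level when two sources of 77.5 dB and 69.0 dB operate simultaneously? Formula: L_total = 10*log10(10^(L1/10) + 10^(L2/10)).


10^(77.5/10) = 5.62341e+07
10^(69.0/10) = 7.94328e+06
Sum = 5.62341e+07 + 7.94328e+06 = 6.41774e+07
L_total = 10*log10(6.41774e+07) = 78.074 dB


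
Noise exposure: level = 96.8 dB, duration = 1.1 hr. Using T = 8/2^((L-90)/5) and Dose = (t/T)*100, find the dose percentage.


T_allowed = 8 / 2^((96.8 - 90)/5) = 3.11666 hr
Dose = 1.1 / 3.11666 * 100 = 35.294 %


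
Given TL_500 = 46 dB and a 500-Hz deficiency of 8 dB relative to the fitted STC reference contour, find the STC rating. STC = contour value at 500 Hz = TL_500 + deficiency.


By ASTM E413, STC = value of the fitted reference contour at 500 Hz.
Contour value at 500 Hz = TL_500 + deficiency = 46 + 8 = 54
STC = 54


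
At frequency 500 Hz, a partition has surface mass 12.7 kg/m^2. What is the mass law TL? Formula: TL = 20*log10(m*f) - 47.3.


m * f = 12.7 * 500 = 6350
20*log10(6350) = 76.0555 dB
TL = 76.0555 - 47.3 = 28.755 dB


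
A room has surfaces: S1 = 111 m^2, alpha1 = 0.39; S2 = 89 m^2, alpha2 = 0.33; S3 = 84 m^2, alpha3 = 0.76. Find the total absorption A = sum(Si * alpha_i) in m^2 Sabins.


111 * 0.39 = 43.29
89 * 0.33 = 29.37
84 * 0.76 = 63.84
A_total = 43.29 + 29.37 + 63.84 = 136.5 m^2


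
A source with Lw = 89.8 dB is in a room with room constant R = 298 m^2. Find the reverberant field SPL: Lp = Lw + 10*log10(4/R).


4/R = 4/298 = 0.0134228
Lp = 89.8 + 10*log10(0.0134228) = 71.078 dB


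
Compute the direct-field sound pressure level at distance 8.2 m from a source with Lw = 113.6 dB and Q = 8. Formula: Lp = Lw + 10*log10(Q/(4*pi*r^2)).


4*pi*r^2 = 4*pi*8.2^2 = 844.963 m^2
Q / (4*pi*r^2) = 8 / 844.963 = 0.00946787
Lp = 113.6 + 10*log10(0.00946787) = 93.363 dB


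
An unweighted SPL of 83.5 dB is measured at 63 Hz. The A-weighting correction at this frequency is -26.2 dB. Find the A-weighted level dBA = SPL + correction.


A-weighting table: 63 Hz -> -26.2 dB correction
SPL_A = SPL + correction = 83.5 + (-26.2) = 57.3 dBA


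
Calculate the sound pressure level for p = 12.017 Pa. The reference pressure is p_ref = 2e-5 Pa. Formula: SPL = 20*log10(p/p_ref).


p / p_ref = 12.017 / 2e-5 = 600850
SPL = 20 * log10(600850) = 115.58 dB


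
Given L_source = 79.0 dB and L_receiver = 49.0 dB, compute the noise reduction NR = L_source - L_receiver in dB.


NR = L_source - L_receiver (difference between source and receiving room levels)
NR = 79.0 - 49.0 = 30 dB


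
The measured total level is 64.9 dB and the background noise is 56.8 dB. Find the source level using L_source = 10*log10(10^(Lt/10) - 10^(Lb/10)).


10^(64.9/10) = 3.0903e+06
10^(56.8/10) = 478630
Difference = 3.0903e+06 - 478630 = 2.61167e+06
L_source = 10*log10(2.61167e+06) = 64.169 dB


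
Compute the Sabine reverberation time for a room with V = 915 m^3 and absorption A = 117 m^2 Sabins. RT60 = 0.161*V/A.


RT60 = 0.161 * 915 / 117 = 1.2591 s


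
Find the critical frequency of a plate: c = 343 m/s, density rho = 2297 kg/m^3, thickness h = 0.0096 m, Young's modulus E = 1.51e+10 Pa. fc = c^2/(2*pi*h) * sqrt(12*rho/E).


12*rho/E = 12*2297/1.51e+10 = 1.82543e-06
sqrt(12*rho/E) = sqrt(1.82543e-06) = 0.00135108
c^2/(2*pi*h) = 343^2/(2*pi*0.0096) = 1.95046e+06
fc = 1.95046e+06 * 0.00135108 = 2635.2 Hz


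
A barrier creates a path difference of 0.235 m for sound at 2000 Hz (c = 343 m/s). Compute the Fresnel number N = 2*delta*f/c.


N = 2*delta*f/c = 2*delta/lambda, where lambda = c/f
lambda = 343 / 2000 = 0.1715 m
N = 2 * 0.235 / 0.1715 = 2.7405


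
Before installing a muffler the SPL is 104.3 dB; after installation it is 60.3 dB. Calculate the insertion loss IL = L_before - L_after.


Insertion loss = SPL without muffler - SPL with muffler
IL = 104.3 - 60.3 = 44 dB


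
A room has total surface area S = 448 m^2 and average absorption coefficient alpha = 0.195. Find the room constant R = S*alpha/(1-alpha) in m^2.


R = 448 * 0.195 / (1 - 0.195) = 108.52 m^2


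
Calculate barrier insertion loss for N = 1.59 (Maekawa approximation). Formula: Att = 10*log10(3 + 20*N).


3 + 20*N = 3 + 20*1.59 = 34.8
Att = 10*log10(34.8) = 15.416 dB


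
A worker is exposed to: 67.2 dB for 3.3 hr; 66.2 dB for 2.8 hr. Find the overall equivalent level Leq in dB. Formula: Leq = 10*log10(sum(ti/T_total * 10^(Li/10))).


T_total = 3.3 + 2.8 = 6.1 hr
(3.3/6.1) * 10^(67.2/10) = 2.83912e+06
(2.8/6.1) * 10^(66.2/10) = 1.9135e+06
Sum = 2.83912e+06 + 1.9135e+06 = 4.75262e+06
Leq = 10*log10(4.75262e+06) = 66.769 dB


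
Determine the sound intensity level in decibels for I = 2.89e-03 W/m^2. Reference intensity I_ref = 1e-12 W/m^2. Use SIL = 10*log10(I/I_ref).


I / I_ref = 2.89e-03 / 1e-12 = 2.89e+09
SIL = 10 * log10(2.89e+09) = 94.609 dB


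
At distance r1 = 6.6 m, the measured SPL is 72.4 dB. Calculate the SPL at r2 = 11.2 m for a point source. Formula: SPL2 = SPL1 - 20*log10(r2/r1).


r2/r1 = 11.2/6.6 = 1.69697
Correction = 20*log10(1.69697) = 4.59348 dB
SPL2 = 72.4 - 4.59348 = 67.807 dB


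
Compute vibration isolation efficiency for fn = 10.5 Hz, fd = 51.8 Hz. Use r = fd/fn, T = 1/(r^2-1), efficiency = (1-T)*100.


r = 51.8 / 10.5 = 4.93333
r^2 - 1 = 4.93333^2 - 1 = 23.3377
T = 1/23.3377 = 0.0428491
Efficiency = (1 - 0.0428491)*100 = 95.715 %


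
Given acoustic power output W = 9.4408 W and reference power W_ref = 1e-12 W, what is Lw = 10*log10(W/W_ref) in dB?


W / W_ref = 9.4408 / 1e-12 = 9.4408e+12
Lw = 10 * log10(9.4408e+12) = 129.75 dB


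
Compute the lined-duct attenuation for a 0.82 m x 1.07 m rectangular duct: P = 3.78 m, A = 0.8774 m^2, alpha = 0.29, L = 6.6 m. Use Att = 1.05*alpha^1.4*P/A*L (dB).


alpha^1.4 = 0.29^1.4 = 0.176749
Attenuation rate = 1.05 * alpha^1.4 * P / A
= 1.05 * 0.176749 * 3.78 / 0.8774 = 0.79954 dB/m
Total Att = 0.79954 * 6.6 = 5.277 dB


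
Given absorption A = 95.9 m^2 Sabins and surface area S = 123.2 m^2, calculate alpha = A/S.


Absorption coefficient = absorbed power / incident power
alpha = A / S = 95.9 / 123.2 = 0.77841


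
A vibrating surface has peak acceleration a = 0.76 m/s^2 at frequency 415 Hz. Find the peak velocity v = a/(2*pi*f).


omega = 2*pi*f = 2*pi*415 = 2607.52 rad/s
v = a / omega = 0.76 / 2607.52 = 0.00029146 m/s


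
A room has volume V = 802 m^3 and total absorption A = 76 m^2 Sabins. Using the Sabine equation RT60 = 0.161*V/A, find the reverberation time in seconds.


RT60 = 0.161 * 802 / 76 = 1.699 s


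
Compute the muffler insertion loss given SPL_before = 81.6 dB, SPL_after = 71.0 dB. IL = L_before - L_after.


Insertion loss = SPL without muffler - SPL with muffler
IL = 81.6 - 71.0 = 10.6 dB


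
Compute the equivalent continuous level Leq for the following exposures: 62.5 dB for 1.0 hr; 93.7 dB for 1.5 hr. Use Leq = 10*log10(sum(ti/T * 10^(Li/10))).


T_total = 1.0 + 1.5 = 2.5 hr
(1.0/2.5) * 10^(62.5/10) = 711312
(1.5/2.5) * 10^(93.7/10) = 1.40654e+09
Sum = 711312 + 1.40654e+09 = 1.40725e+09
Leq = 10*log10(1.40725e+09) = 91.484 dB


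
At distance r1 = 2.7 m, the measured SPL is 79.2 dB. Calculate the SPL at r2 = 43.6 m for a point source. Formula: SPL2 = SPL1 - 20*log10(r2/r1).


r2/r1 = 43.6/2.7 = 16.1481
Correction = 20*log10(16.1481) = 24.1624 dB
SPL2 = 79.2 - 24.1624 = 55.038 dB


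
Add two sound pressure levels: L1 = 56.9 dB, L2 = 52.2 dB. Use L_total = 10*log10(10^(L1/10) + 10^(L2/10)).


10^(56.9/10) = 489779
10^(52.2/10) = 165959
Sum = 489779 + 165959 = 655738
L_total = 10*log10(655738) = 58.167 dB


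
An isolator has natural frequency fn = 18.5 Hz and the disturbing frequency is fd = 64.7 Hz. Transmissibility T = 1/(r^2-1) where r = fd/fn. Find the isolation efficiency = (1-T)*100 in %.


r = 64.7 / 18.5 = 3.4973
r^2 - 1 = 3.4973^2 - 1 = 11.2311
T = 1/11.2311 = 0.0890385
Efficiency = (1 - 0.0890385)*100 = 91.096 %


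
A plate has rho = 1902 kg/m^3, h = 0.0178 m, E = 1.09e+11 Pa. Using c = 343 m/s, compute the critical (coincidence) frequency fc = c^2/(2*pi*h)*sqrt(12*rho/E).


12*rho/E = 12*1902/1.09e+11 = 2.09394e-07
sqrt(12*rho/E) = sqrt(2.09394e-07) = 0.000457596
c^2/(2*pi*h) = 343^2/(2*pi*0.0178) = 1.05193e+06
fc = 1.05193e+06 * 0.000457596 = 481.36 Hz


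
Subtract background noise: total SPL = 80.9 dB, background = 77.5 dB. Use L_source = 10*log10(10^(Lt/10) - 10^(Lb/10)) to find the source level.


10^(80.9/10) = 1.23027e+08
10^(77.5/10) = 5.62341e+07
Difference = 1.23027e+08 - 5.62341e+07 = 6.67929e+07
L_source = 10*log10(6.67929e+07) = 78.247 dB


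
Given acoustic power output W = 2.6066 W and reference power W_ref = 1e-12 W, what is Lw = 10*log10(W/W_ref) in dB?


W / W_ref = 2.6066 / 1e-12 = 2.6066e+12
Lw = 10 * log10(2.6066e+12) = 124.16 dB


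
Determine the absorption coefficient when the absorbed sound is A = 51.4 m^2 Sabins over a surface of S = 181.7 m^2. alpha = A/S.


Absorption coefficient = absorbed power / incident power
alpha = A / S = 51.4 / 181.7 = 0.28288


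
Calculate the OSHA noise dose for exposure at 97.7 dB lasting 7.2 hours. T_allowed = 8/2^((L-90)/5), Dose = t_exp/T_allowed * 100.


T_allowed = 8 / 2^((97.7 - 90)/5) = 2.75108 hr
Dose = 7.2 / 2.75108 * 100 = 261.72 %


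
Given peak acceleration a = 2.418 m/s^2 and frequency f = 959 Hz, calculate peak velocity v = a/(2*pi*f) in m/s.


omega = 2*pi*f = 2*pi*959 = 6025.57 rad/s
v = a / omega = 2.418 / 6025.57 = 0.00040129 m/s


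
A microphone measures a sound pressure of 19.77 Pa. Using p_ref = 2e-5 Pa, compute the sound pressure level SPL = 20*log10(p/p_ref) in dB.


p / p_ref = 19.77 / 2e-5 = 988500
SPL = 20 * log10(988500) = 119.9 dB


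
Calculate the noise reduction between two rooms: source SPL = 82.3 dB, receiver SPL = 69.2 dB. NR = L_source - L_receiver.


NR = L_source - L_receiver (difference between source and receiving room levels)
NR = 82.3 - 69.2 = 13.1 dB


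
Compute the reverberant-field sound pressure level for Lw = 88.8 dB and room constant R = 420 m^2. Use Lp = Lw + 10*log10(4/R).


4/R = 4/420 = 0.00952381
Lp = 88.8 + 10*log10(0.00952381) = 68.588 dB


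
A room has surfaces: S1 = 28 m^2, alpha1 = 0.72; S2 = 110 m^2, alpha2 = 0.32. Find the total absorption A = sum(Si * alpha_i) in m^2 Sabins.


28 * 0.72 = 20.16
110 * 0.32 = 35.2
A_total = 20.16 + 35.2 = 55.36 m^2


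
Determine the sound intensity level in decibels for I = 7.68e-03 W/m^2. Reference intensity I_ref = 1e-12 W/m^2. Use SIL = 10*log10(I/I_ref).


I / I_ref = 7.68e-03 / 1e-12 = 7.68e+09
SIL = 10 * log10(7.68e+09) = 98.854 dB


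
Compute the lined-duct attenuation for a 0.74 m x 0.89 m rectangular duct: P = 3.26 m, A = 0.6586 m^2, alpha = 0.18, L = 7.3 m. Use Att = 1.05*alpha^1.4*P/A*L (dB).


alpha^1.4 = 0.18^1.4 = 0.0906529
Attenuation rate = 1.05 * alpha^1.4 * P / A
= 1.05 * 0.0906529 * 3.26 / 0.6586 = 0.471158 dB/m
Total Att = 0.471158 * 7.3 = 3.4395 dB


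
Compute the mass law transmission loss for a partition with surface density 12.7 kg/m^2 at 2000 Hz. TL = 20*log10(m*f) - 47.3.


m * f = 12.7 * 2000 = 25400
20*log10(25400) = 88.0967 dB
TL = 88.0967 - 47.3 = 40.797 dB


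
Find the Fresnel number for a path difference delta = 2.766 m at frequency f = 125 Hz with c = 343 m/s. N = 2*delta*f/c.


N = 2*delta*f/c = 2*delta/lambda, where lambda = c/f
lambda = 343 / 125 = 2.744 m
N = 2 * 2.766 / 2.744 = 2.016


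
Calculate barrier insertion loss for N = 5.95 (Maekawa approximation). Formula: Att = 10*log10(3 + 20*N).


3 + 20*N = 3 + 20*5.95 = 122
Att = 10*log10(122) = 20.864 dB


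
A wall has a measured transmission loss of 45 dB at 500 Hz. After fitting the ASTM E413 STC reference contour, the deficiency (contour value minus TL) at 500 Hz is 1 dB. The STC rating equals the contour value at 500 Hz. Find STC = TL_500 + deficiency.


By ASTM E413, STC = value of the fitted reference contour at 500 Hz.
Contour value at 500 Hz = TL_500 + deficiency = 45 + 1 = 46
STC = 46


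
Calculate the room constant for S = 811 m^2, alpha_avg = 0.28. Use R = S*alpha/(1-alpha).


R = 811 * 0.28 / (1 - 0.28) = 315.39 m^2


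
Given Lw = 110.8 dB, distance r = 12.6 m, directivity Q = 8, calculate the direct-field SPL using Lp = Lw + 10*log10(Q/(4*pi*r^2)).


4*pi*r^2 = 4*pi*12.6^2 = 1995.04 m^2
Q / (4*pi*r^2) = 8 / 1995.04 = 0.00400994
Lp = 110.8 + 10*log10(0.00400994) = 86.831 dB


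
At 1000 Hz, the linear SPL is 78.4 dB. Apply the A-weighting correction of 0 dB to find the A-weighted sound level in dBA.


A-weighting table: 1000 Hz -> 0 dB correction
SPL_A = SPL + correction = 78.4 + (0) = 78.4 dBA


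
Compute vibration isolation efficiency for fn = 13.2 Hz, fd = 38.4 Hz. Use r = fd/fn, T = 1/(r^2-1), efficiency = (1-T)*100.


r = 38.4 / 13.2 = 2.90909
r^2 - 1 = 2.90909^2 - 1 = 7.4628
T = 1/7.4628 = 0.133998
Efficiency = (1 - 0.133998)*100 = 86.6 %


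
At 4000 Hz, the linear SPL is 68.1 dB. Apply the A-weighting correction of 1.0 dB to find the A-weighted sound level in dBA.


A-weighting table: 4000 Hz -> 1.0 dB correction
SPL_A = SPL + correction = 68.1 + (1.0) = 69.1 dBA


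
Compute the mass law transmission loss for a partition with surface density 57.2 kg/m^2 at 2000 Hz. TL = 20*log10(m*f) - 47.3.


m * f = 57.2 * 2000 = 114400
20*log10(114400) = 101.169 dB
TL = 101.169 - 47.3 = 53.869 dB


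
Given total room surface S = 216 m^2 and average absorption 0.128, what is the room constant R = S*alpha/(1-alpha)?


R = 216 * 0.128 / (1 - 0.128) = 31.706 m^2


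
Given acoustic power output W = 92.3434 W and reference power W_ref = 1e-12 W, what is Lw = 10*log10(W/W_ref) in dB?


W / W_ref = 92.3434 / 1e-12 = 9.23434e+13
Lw = 10 * log10(9.23434e+13) = 139.65 dB


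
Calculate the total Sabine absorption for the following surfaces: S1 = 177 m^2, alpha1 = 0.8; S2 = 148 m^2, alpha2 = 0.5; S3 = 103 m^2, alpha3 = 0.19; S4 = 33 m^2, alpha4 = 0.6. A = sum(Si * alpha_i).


177 * 0.8 = 141.6
148 * 0.5 = 74
103 * 0.19 = 19.57
33 * 0.6 = 19.8
A_total = 141.6 + 74 + 19.57 + 19.8 = 254.97 m^2


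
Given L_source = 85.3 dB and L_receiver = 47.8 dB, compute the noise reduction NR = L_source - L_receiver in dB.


NR = L_source - L_receiver (difference between source and receiving room levels)
NR = 85.3 - 47.8 = 37.5 dB


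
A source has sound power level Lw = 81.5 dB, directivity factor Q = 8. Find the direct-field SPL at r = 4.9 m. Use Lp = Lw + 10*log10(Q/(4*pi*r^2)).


4*pi*r^2 = 4*pi*4.9^2 = 301.719 m^2
Q / (4*pi*r^2) = 8 / 301.719 = 0.0265147
Lp = 81.5 + 10*log10(0.0265147) = 65.735 dB


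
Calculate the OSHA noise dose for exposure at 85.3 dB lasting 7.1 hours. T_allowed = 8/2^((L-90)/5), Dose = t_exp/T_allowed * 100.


T_allowed = 8 / 2^((85.3 - 90)/5) = 15.3482 hr
Dose = 7.1 / 15.3482 * 100 = 46.259 %


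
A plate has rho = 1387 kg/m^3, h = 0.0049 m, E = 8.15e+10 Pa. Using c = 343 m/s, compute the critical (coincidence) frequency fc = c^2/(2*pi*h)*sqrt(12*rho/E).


12*rho/E = 12*1387/8.15e+10 = 2.04221e-07
sqrt(12*rho/E) = sqrt(2.04221e-07) = 0.000451908
c^2/(2*pi*h) = 343^2/(2*pi*0.0049) = 3.82131e+06
fc = 3.82131e+06 * 0.000451908 = 1726.9 Hz


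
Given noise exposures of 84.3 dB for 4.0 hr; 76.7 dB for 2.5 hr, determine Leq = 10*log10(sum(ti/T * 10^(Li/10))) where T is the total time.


T_total = 4.0 + 2.5 = 6.5 hr
(4.0/6.5) * 10^(84.3/10) = 1.65633e+08
(2.5/6.5) * 10^(76.7/10) = 1.79898e+07
Sum = 1.65633e+08 + 1.79898e+07 = 1.83623e+08
Leq = 10*log10(1.83623e+08) = 82.639 dB


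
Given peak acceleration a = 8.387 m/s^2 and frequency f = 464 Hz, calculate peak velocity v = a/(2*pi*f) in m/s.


omega = 2*pi*f = 2*pi*464 = 2915.4 rad/s
v = a / omega = 8.387 / 2915.4 = 0.0028768 m/s


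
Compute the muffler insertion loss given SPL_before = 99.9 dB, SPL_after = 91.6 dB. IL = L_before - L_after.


Insertion loss = SPL without muffler - SPL with muffler
IL = 99.9 - 91.6 = 8.3 dB


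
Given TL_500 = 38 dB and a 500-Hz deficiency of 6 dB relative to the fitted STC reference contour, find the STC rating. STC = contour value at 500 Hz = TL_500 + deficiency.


By ASTM E413, STC = value of the fitted reference contour at 500 Hz.
Contour value at 500 Hz = TL_500 + deficiency = 38 + 6 = 44
STC = 44


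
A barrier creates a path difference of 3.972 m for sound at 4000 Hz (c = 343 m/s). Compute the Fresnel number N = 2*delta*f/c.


N = 2*delta*f/c = 2*delta/lambda, where lambda = c/f
lambda = 343 / 4000 = 0.08575 m
N = 2 * 3.972 / 0.08575 = 92.641


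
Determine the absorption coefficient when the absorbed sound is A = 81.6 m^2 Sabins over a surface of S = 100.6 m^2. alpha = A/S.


Absorption coefficient = absorbed power / incident power
alpha = A / S = 81.6 / 100.6 = 0.81113


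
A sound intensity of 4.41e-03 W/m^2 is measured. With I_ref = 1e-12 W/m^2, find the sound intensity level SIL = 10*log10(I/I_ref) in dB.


I / I_ref = 4.41e-03 / 1e-12 = 4.41e+09
SIL = 10 * log10(4.41e+09) = 96.444 dB


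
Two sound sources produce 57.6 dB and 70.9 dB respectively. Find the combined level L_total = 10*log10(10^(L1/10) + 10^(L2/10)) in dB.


10^(57.6/10) = 575440
10^(70.9/10) = 1.23027e+07
Sum = 575440 + 1.23027e+07 = 1.28781e+07
L_total = 10*log10(1.28781e+07) = 71.099 dB


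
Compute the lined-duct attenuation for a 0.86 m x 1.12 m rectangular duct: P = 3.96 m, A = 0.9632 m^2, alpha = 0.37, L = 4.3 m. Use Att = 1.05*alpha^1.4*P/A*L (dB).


alpha^1.4 = 0.37^1.4 = 0.248589
Attenuation rate = 1.05 * alpha^1.4 * P / A
= 1.05 * 0.248589 * 3.96 / 0.9632 = 1.07312 dB/m
Total Att = 1.07312 * 4.3 = 4.6144 dB


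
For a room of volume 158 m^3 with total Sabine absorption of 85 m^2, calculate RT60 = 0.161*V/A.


RT60 = 0.161 * 158 / 85 = 0.29927 s


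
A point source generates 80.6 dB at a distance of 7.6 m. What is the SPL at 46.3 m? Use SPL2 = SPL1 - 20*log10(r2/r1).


r2/r1 = 46.3/7.6 = 6.09211
Correction = 20*log10(6.09211) = 15.6954 dB
SPL2 = 80.6 - 15.6954 = 64.905 dB


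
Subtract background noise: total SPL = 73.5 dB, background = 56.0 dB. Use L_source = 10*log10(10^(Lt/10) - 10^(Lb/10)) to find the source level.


10^(73.5/10) = 2.23872e+07
10^(56.0/10) = 398107
Difference = 2.23872e+07 - 398107 = 2.19891e+07
L_source = 10*log10(2.19891e+07) = 73.422 dB


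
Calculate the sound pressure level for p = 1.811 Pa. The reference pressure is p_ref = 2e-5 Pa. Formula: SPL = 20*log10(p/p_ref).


p / p_ref = 1.811 / 2e-5 = 90550
SPL = 20 * log10(90550) = 99.138 dB


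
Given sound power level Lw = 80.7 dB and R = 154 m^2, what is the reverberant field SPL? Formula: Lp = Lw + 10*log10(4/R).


4/R = 4/154 = 0.025974
Lp = 80.7 + 10*log10(0.025974) = 64.845 dB


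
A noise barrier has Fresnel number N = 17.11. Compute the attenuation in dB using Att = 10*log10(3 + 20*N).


3 + 20*N = 3 + 20*17.11 = 345.2
Att = 10*log10(345.2) = 25.381 dB


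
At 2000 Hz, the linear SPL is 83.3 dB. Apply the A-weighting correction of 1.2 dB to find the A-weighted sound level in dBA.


A-weighting table: 2000 Hz -> 1.2 dB correction
SPL_A = SPL + correction = 83.3 + (1.2) = 84.5 dBA


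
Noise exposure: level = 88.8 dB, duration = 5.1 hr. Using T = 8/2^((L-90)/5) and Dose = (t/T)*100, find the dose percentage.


T_allowed = 8 / 2^((88.8 - 90)/5) = 9.44794 hr
Dose = 5.1 / 9.44794 * 100 = 53.98 %


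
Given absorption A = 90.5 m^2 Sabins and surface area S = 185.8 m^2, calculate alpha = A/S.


Absorption coefficient = absorbed power / incident power
alpha = A / S = 90.5 / 185.8 = 0.48708


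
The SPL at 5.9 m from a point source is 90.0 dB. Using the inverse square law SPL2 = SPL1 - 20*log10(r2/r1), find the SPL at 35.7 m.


r2/r1 = 35.7/5.9 = 6.05085
Correction = 20*log10(6.05085) = 15.6363 dB
SPL2 = 90.0 - 15.6363 = 74.364 dB


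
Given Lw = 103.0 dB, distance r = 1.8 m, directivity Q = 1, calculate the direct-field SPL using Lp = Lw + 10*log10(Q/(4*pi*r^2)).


4*pi*r^2 = 4*pi*1.8^2 = 40.715 m^2
Q / (4*pi*r^2) = 1 / 40.715 = 0.024561
Lp = 103.0 + 10*log10(0.024561) = 86.902 dB


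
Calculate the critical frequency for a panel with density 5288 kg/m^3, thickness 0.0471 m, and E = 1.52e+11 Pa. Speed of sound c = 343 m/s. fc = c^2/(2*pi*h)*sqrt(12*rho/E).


12*rho/E = 12*5288/1.52e+11 = 4.17474e-07
sqrt(12*rho/E) = sqrt(4.17474e-07) = 0.000646122
c^2/(2*pi*h) = 343^2/(2*pi*0.0471) = 397546
fc = 397546 * 0.000646122 = 256.86 Hz


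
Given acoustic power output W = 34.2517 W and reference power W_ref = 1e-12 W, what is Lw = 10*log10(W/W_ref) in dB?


W / W_ref = 34.2517 / 1e-12 = 3.42517e+13
Lw = 10 * log10(3.42517e+13) = 135.35 dB


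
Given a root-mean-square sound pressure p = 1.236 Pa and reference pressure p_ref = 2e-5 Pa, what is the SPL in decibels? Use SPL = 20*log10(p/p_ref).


p / p_ref = 1.236 / 2e-5 = 61800
SPL = 20 * log10(61800) = 95.82 dB


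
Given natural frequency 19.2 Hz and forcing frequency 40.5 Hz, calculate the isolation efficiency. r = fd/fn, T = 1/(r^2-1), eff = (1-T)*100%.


r = 40.5 / 19.2 = 2.10938
r^2 - 1 = 2.10938^2 - 1 = 3.44948
T = 1/3.44948 = 0.289899
Efficiency = (1 - 0.289899)*100 = 71.01 %


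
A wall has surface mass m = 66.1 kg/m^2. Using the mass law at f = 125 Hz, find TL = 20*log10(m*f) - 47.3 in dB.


m * f = 66.1 * 125 = 8262.5
20*log10(8262.5) = 78.3422 dB
TL = 78.3422 - 47.3 = 31.042 dB


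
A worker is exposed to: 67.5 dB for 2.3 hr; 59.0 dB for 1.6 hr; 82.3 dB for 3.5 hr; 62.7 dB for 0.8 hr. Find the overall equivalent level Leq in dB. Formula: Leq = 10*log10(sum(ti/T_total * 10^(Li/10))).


T_total = 2.3 + 1.6 + 3.5 + 0.8 = 8.2 hr
(2.3/8.2) * 10^(67.5/10) = 1.5773e+06
(1.6/8.2) * 10^(59.0/10) = 154991
(3.5/8.2) * 10^(82.3/10) = 7.2486e+07
(0.8/8.2) * 10^(62.7/10) = 181667
Sum = 1.5773e+06 + 154991 + 7.2486e+07 + 181667 = 7.44e+07
Leq = 10*log10(7.44e+07) = 78.716 dB


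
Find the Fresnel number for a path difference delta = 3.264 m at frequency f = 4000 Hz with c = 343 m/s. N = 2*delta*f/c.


N = 2*delta*f/c = 2*delta/lambda, where lambda = c/f
lambda = 343 / 4000 = 0.08575 m
N = 2 * 3.264 / 0.08575 = 76.128


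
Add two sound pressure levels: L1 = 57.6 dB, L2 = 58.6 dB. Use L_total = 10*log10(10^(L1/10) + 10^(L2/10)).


10^(57.6/10) = 575440
10^(58.6/10) = 724436
Sum = 575440 + 724436 = 1.29988e+06
L_total = 10*log10(1.29988e+06) = 61.139 dB


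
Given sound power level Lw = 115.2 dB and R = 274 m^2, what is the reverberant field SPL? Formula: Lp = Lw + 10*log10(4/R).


4/R = 4/274 = 0.0145985
Lp = 115.2 + 10*log10(0.0145985) = 96.843 dB


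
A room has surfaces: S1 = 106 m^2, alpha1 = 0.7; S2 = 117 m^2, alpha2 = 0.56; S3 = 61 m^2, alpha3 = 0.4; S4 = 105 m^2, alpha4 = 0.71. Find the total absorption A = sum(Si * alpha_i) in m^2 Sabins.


106 * 0.7 = 74.2
117 * 0.56 = 65.52
61 * 0.4 = 24.4
105 * 0.71 = 74.55
A_total = 74.2 + 65.52 + 24.4 + 74.55 = 238.67 m^2


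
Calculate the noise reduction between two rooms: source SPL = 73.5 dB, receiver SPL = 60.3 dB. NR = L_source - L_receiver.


NR = L_source - L_receiver (difference between source and receiving room levels)
NR = 73.5 - 60.3 = 13.2 dB


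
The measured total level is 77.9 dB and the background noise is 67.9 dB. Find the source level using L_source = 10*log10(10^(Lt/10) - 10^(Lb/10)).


10^(77.9/10) = 6.16595e+07
10^(67.9/10) = 6.16595e+06
Difference = 6.16595e+07 - 6.16595e+06 = 5.54936e+07
L_source = 10*log10(5.54936e+07) = 77.442 dB


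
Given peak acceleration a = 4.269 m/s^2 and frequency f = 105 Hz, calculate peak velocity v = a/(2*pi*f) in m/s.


omega = 2*pi*f = 2*pi*105 = 659.734 rad/s
v = a / omega = 4.269 / 659.734 = 0.0064708 m/s


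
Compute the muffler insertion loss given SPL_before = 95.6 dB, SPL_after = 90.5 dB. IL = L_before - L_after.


Insertion loss = SPL without muffler - SPL with muffler
IL = 95.6 - 90.5 = 5.1 dB


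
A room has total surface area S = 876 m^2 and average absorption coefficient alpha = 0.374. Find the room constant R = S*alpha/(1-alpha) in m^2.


R = 876 * 0.374 / (1 - 0.374) = 523.36 m^2


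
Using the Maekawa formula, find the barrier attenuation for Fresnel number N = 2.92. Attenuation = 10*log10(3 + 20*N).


3 + 20*N = 3 + 20*2.92 = 61.4
Att = 10*log10(61.4) = 17.882 dB


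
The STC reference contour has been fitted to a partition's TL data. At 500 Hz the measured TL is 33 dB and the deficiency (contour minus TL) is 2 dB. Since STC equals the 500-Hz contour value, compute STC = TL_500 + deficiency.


By ASTM E413, STC = value of the fitted reference contour at 500 Hz.
Contour value at 500 Hz = TL_500 + deficiency = 33 + 2 = 35
STC = 35


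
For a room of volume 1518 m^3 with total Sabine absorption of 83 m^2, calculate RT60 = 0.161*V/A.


RT60 = 0.161 * 1518 / 83 = 2.9446 s


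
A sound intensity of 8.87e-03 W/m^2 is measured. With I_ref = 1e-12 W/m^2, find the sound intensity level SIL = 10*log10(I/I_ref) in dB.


I / I_ref = 8.87e-03 / 1e-12 = 8.87e+09
SIL = 10 * log10(8.87e+09) = 99.479 dB


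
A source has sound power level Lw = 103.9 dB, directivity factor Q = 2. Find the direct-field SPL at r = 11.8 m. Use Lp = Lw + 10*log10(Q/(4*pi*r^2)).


4*pi*r^2 = 4*pi*11.8^2 = 1749.74 m^2
Q / (4*pi*r^2) = 2 / 1749.74 = 0.00114303
Lp = 103.9 + 10*log10(0.00114303) = 74.481 dB


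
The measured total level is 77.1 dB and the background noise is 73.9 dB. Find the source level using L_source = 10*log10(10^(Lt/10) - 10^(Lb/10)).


10^(77.1/10) = 5.12861e+07
10^(73.9/10) = 2.45471e+07
Difference = 5.12861e+07 - 2.45471e+07 = 2.6739e+07
L_source = 10*log10(2.6739e+07) = 74.271 dB


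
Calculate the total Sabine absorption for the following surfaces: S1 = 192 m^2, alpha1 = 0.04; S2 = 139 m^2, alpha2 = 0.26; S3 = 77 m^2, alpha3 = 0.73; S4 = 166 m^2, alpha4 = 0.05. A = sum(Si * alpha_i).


192 * 0.04 = 7.68
139 * 0.26 = 36.14
77 * 0.73 = 56.21
166 * 0.05 = 8.3
A_total = 7.68 + 36.14 + 56.21 + 8.3 = 108.33 m^2


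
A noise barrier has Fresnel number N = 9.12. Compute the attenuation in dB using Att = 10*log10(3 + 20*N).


3 + 20*N = 3 + 20*9.12 = 185.4
Att = 10*log10(185.4) = 22.681 dB


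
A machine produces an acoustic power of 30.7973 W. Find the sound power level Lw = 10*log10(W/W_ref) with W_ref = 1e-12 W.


W / W_ref = 30.7973 / 1e-12 = 3.07973e+13
Lw = 10 * log10(3.07973e+13) = 134.89 dB


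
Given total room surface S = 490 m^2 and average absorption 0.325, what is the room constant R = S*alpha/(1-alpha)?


R = 490 * 0.325 / (1 - 0.325) = 235.93 m^2


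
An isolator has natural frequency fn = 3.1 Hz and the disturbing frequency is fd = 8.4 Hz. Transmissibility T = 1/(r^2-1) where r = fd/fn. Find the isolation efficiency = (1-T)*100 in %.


r = 8.4 / 3.1 = 2.70968
r^2 - 1 = 2.70968^2 - 1 = 6.34237
T = 1/6.34237 = 0.15767
Efficiency = (1 - 0.15767)*100 = 84.233 %


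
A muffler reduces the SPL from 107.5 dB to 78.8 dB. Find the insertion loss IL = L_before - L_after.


Insertion loss = SPL without muffler - SPL with muffler
IL = 107.5 - 78.8 = 28.7 dB


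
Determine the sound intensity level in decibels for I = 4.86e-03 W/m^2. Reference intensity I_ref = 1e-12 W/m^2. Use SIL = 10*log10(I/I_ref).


I / I_ref = 4.86e-03 / 1e-12 = 4.86e+09
SIL = 10 * log10(4.86e+09) = 96.866 dB


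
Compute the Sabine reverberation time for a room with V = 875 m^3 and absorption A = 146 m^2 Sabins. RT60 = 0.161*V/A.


RT60 = 0.161 * 875 / 146 = 0.9649 s


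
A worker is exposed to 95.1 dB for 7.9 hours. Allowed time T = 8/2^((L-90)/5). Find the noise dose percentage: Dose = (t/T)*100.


T_allowed = 8 / 2^((95.1 - 90)/5) = 3.94493 hr
Dose = 7.9 / 3.94493 * 100 = 200.26 %


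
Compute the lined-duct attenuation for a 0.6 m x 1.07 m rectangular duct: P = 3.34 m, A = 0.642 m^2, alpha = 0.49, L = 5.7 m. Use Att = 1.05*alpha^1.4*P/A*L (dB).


alpha^1.4 = 0.49^1.4 = 0.368362
Attenuation rate = 1.05 * alpha^1.4 * P / A
= 1.05 * 0.368362 * 3.34 / 0.642 = 2.01222 dB/m
Total Att = 2.01222 * 5.7 = 11.47 dB


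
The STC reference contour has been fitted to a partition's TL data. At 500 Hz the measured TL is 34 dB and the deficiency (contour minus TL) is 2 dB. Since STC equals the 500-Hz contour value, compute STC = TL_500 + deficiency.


By ASTM E413, STC = value of the fitted reference contour at 500 Hz.
Contour value at 500 Hz = TL_500 + deficiency = 34 + 2 = 36
STC = 36


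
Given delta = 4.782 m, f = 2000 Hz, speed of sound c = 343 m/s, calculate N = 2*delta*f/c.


N = 2*delta*f/c = 2*delta/lambda, where lambda = c/f
lambda = 343 / 2000 = 0.1715 m
N = 2 * 4.782 / 0.1715 = 55.767


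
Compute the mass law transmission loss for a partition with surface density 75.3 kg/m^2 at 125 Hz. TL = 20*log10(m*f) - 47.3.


m * f = 75.3 * 125 = 9412.5
20*log10(9412.5) = 79.4741 dB
TL = 79.4741 - 47.3 = 32.174 dB


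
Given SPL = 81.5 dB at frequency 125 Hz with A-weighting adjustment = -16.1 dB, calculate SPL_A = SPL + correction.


A-weighting table: 125 Hz -> -16.1 dB correction
SPL_A = SPL + correction = 81.5 + (-16.1) = 65.4 dBA


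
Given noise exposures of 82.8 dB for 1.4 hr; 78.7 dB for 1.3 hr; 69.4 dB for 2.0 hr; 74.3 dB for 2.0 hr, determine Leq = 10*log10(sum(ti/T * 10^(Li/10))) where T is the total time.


T_total = 1.4 + 1.3 + 2.0 + 2.0 = 6.7 hr
(1.4/6.7) * 10^(82.8/10) = 3.98156e+07
(1.3/6.7) * 10^(78.7/10) = 1.43836e+07
(2.0/6.7) * 10^(69.4/10) = 2.59989e+06
(2.0/6.7) * 10^(74.3/10) = 8.03443e+06
Sum = 3.98156e+07 + 1.43836e+07 + 2.59989e+06 + 8.03443e+06 = 6.48335e+07
Leq = 10*log10(6.48335e+07) = 78.118 dB


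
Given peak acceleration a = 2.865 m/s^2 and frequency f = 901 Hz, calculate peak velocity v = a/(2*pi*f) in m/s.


omega = 2*pi*f = 2*pi*901 = 5661.15 rad/s
v = a / omega = 2.865 / 5661.15 = 0.00050608 m/s


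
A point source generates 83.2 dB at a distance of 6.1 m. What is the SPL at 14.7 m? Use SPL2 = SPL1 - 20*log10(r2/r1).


r2/r1 = 14.7/6.1 = 2.40984
Correction = 20*log10(2.40984) = 7.63976 dB
SPL2 = 83.2 - 7.63976 = 75.56 dB


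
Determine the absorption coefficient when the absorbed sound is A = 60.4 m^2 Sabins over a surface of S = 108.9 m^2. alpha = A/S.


Absorption coefficient = absorbed power / incident power
alpha = A / S = 60.4 / 108.9 = 0.55464


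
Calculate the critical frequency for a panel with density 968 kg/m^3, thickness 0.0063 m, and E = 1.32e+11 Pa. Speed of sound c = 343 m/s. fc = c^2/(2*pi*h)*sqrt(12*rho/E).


12*rho/E = 12*968/1.32e+11 = 8.8e-08
sqrt(12*rho/E) = sqrt(8.8e-08) = 0.000296648
c^2/(2*pi*h) = 343^2/(2*pi*0.0063) = 2.97213e+06
fc = 2.97213e+06 * 0.000296648 = 881.68 Hz


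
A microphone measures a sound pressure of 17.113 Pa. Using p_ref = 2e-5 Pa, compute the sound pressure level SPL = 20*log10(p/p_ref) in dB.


p / p_ref = 17.113 / 2e-5 = 855650
SPL = 20 * log10(855650) = 118.65 dB


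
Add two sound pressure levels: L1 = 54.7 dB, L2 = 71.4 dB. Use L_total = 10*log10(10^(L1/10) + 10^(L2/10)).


10^(54.7/10) = 295121
10^(71.4/10) = 1.38038e+07
Sum = 295121 + 1.38038e+07 = 1.40989e+07
L_total = 10*log10(1.40989e+07) = 71.492 dB
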